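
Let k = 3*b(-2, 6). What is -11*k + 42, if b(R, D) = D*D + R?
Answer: -1080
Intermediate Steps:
b(R, D) = R + D**2 (b(R, D) = D**2 + R = R + D**2)
k = 102 (k = 3*(-2 + 6**2) = 3*(-2 + 36) = 3*34 = 102)
-11*k + 42 = -11*102 + 42 = -1122 + 42 = -1080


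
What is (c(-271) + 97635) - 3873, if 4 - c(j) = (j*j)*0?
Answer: 93766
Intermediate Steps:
c(j) = 4 (c(j) = 4 - j*j*0 = 4 - j²*0 = 4 - 1*0 = 4 + 0 = 4)
(c(-271) + 97635) - 3873 = (4 + 97635) - 3873 = 97639 - 3873 = 93766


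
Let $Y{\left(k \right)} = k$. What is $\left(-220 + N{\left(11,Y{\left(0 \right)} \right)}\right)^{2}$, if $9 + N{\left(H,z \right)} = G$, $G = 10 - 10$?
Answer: $52441$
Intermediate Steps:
$G = 0$
$N{\left(H,z \right)} = -9$ ($N{\left(H,z \right)} = -9 + 0 = -9$)
$\left(-220 + N{\left(11,Y{\left(0 \right)} \right)}\right)^{2} = \left(-220 - 9\right)^{2} = \left(-229\right)^{2} = 52441$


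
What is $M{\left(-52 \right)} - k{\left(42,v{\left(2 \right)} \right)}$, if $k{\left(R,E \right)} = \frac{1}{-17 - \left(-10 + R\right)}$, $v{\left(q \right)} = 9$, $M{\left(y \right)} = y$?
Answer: $- \frac{2547}{49} \approx -51.98$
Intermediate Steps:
$k{\left(R,E \right)} = \frac{1}{-7 - R}$
$M{\left(-52 \right)} - k{\left(42,v{\left(2 \right)} \right)} = -52 - - \frac{1}{7 + 42} = -52 - - \frac{1}{49} = -52 + \frac{1}{49} = - \frac{2547}{49}$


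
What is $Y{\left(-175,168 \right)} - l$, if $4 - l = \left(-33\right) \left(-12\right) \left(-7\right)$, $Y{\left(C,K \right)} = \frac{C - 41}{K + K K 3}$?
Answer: $- \frac{9813169}{3535} \approx -2776.0$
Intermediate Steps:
$Y{\left(C,K \right)} = \frac{-41 + C}{K + 3 K^{2}}$ ($Y{\left(C,K \right)} = \frac{-41 + C}{K + K^{2} \cdot 3} = \frac{-41 + C}{K + 3 K^{2}}$)
$l = 2776$ ($l = 4 - \left(-33\right) \left(-12\right) \left(-7\right) = 4 - 396 \left(-7\right) = 4 - -2772 = 4 + 2772 = 2776$)
$Y{\left(-175,168 \right)} - l = \frac{-41 - 175}{168 \left(1 + 3 \cdot 168\right)} - 2776 = \frac{1}{168} \frac{1}{1 + 504} \left(-216\right) - 2776 = \frac{1}{168} \cdot \frac{1}{505} \left(-216\right) - 2776 = - \frac{9}{3535} - 2776 = - \frac{9813169}{3535}$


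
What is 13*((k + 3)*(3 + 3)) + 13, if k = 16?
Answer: 1495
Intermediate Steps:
13*((k + 3)*(3 + 3)) + 13 = 13*((16 + 3)*(3 + 3)) + 13 = 13*(19*6) + 13 = 13*114 + 13 = 1482 + 13 = 1495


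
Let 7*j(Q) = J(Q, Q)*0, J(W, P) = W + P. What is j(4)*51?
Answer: 0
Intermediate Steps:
J(W, P) = P + W
j(Q) = 0 (j(Q) = ((Q + Q)*0)/7 = ((2*Q)*0)/7 = (1/7)*0 = 0)
j(4)*51 = 0*51 = 0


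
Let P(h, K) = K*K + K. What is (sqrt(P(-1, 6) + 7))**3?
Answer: 343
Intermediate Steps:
P(h, K) = K + K**2 (P(h, K) = K**2 + K = K + K**2)
(sqrt(P(-1, 6) + 7))**3 = (sqrt(6*(1 + 6) + 7))**3 = (sqrt(6*7 + 7))**3 = (sqrt(42 + 7))**3 = (sqrt(49))**3 = 7**3 = 343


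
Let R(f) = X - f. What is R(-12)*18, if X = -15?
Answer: -54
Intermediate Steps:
R(f) = -15 - f
R(-12)*18 = (-15 - 1*(-12))*18 = (-15 + 12)*18 = -3*18 = -54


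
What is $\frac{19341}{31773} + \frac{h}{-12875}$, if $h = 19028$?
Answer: $- \frac{16931489}{19479875} \approx -0.86918$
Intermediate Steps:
$\frac{19341}{31773} + \frac{h}{-12875} = \frac{19341}{31773} + \frac{19028}{-12875} = 19341 \cdot \frac{1}{31773} + 19028 \left(- \frac{1}{12875}\right) = \frac{921}{1513} - \frac{19028}{12875} = - \frac{16931489}{19479875}$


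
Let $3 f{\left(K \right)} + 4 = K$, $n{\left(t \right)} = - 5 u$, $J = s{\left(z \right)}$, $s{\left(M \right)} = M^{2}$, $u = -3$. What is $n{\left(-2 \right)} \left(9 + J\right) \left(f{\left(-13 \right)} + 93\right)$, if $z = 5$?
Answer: $44540$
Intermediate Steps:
$J = 25$ ($J = 5^{2} = 25$)
$n{\left(t \right)} = 15$ ($n{\left(t \right)} = \left(-5\right) \left(-3\right) = 15$)
$f{\left(K \right)} = - \frac{4}{3} + \frac{K}{3}$
$n{\left(-2 \right)} \left(9 + J\right) \left(f{\left(-13 \right)} + 93\right) = 15 \left(9 + 25\right) \left(\left(- \frac{4}{3} + \frac{1}{3} \left(-13\right)\right) + 93\right) = 15 \cdot 34 \left(\left(- \frac{4}{3} - \frac{13}{3}\right) + 93\right) = 510 \left(- \frac{17}{3} + 93\right) = 510 \cdot \frac{262}{3} = 44540$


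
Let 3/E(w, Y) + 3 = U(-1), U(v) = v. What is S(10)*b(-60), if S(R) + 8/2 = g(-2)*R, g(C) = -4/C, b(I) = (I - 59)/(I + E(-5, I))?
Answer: 7616/243 ≈ 31.342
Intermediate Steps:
E(w, Y) = -¾ (E(w, Y) = 3/(-3 - 1) = 3/(-4) = 3*(-¼) = -¾)
b(I) = (-59 + I)/(-¾ + I) (b(I) = (I - 59)/(I - ¾) = (-59 + I)/(-¾ + I))
S(R) = -4 + 2*R (S(R) = -4 + (-4/(-2))*R = -4 + (-4*(-½))*R = -4 + 2*R)
S(10)*b(-60) = (-4 + 2*10)*(4*(-59 - 60)/(-3 + 4*(-60))) = (-4 + 20)*(4*(-119)/(-3 - 240)) = 16*(4*(-119)/(-243)) = 16*(4*(-1/243)*(-119)) = 16*(476/243) = 7616/243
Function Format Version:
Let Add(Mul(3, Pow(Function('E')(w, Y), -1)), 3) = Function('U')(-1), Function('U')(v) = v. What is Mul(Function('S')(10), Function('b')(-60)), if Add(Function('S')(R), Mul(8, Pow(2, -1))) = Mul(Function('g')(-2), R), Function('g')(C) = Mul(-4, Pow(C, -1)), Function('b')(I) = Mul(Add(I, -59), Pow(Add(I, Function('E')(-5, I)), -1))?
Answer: Rational(7616, 243) ≈ 31.342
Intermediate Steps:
Function('E')(w, Y) = Rational(-3, 4) (Function('E')(w, Y) = Mul(3, Pow(Add(-3, -1), -1)) = Mul(3, Pow(-4, -1)) = Mul(3, Rational(-1, 4)) = Rational(-3, 4))
Function('b')(I) = Mul(Pow(Add(Rational(-3, 4), I), -1), Add(-59, I)) (Function('b')(I) = Mul(Add(I, -59), Pow(Add(I, Rational(-3, 4)), -1)) = Mul(Add(-59, I), Pow(Add(Rational(-3, 4), I), -1)) = Mul(Pow(Add(Rational(-3, 4), I), -1), Add(-59, I)))
Function('S')(R) = Add(-4, Mul(2, R)) (Function('S')(R) = Add(-4, Mul(Mul(-4, Pow(-2, -1)), R)) = Add(-4, Mul(Mul(-4, Rational(-1, 2)), R)) = Add(-4, Mul(2, R)))
Mul(Function('S')(10), Function('b')(-60)) = Mul(Add(-4, Mul(2, 10)), Mul(4, Pow(Add(-3, Mul(4, -60)), -1), Add(-59, -60))) = Mul(Add(-4, 20), Mul(4, Pow(Add(-3, -240), -1), -119)) = Mul(16, Mul(4, Pow(-243, -1), -119)) = Mul(16, Mul(4, Rational(-1, 243), -119)) = Mul(16, Rational(476, 243)) = Rational(7616, 243)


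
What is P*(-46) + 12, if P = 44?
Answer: -2012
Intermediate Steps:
P*(-46) + 12 = 44*(-46) + 12 = -2024 + 12 = -2012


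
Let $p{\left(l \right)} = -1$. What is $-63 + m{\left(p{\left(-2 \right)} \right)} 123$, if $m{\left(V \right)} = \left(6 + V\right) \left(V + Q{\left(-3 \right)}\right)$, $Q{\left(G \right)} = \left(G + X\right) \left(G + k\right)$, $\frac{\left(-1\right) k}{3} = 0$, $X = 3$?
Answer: $-678$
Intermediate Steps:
$k = 0$ ($k = \left(-3\right) 0 = 0$)
$Q{\left(G \right)} = G \left(3 + G\right)$ ($Q{\left(G \right)} = \left(G + 3\right) \left(G + 0\right) = \left(3 + G\right) G = G \left(3 + G\right)$)
$m{\left(V \right)} = V \left(6 + V\right)$ ($m{\left(V \right)} = \left(6 + V\right) \left(V - 3 \left(3 - 3\right)\right) = \left(6 + V\right) \left(V - 0\right) = \left(6 + V\right) \left(V + 0\right) = \left(6 + V\right) V = V \left(6 + V\right)$)
$-63 + m{\left(p{\left(-2 \right)} \right)} 123 = -63 + - (6 - 1) 123 = -63 + \left(-1\right) 5 \cdot 123 = -63 - 615 = -678$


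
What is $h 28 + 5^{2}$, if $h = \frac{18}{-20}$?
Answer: $- \frac{1}{5} \approx -0.2$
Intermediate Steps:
$h = - \frac{9}{10}$ ($h = 18 \left(- \frac{1}{20}\right) = - \frac{9}{10} \approx -0.9$)
$h 28 + 5^{2} = \left(- \frac{9}{10}\right) 28 + 5^{2} = - \frac{126}{5} + 25 = - \frac{1}{5}$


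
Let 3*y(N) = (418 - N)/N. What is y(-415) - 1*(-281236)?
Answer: 350137987/1245 ≈ 2.8124e+5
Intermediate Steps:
y(N) = (418 - N)/(3*N) (y(N) = ((418 - N)/N)/3 = (418 - N)/(3*N))
y(-415) - 1*(-281236) = (⅓)*(418 - 1*(-415))/(-415) - 1*(-281236) = (⅓)*(-1/415)*(418 + 415) + 281236 = (⅓)*(-1/415)*833 + 281236 = -833/1245 + 281236 = 350137987/1245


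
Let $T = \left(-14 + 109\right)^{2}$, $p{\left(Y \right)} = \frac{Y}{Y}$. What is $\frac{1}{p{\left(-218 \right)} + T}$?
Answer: $\frac{1}{9026} \approx 0.00011079$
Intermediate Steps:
$p{\left(Y \right)} = 1$
$T = 9025$ ($T = 95^{2} = 9025$)
$\frac{1}{p{\left(-218 \right)} + T} = \frac{1}{1 + 9025} = \frac{1}{9026}$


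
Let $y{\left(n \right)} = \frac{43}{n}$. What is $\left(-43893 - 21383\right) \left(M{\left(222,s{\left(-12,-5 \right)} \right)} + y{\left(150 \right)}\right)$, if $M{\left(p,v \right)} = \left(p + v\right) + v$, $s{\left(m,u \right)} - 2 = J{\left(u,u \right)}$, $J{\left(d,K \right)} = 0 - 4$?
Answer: $- \frac{1068666034}{75} \approx -1.4249 \cdot 10^{7}$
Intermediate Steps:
$J{\left(d,K \right)} = -4$
$s{\left(m,u \right)} = -2$ ($s{\left(m,u \right)} = 2 - 4 = -2$)
$M{\left(p,v \right)} = p + 2 v$
$\left(-43893 - 21383\right) \left(M{\left(222,s{\left(-12,-5 \right)} \right)} + y{\left(150 \right)}\right) = \left(-43893 - 21383\right) \left(\left(222 + 2 \left(-2\right)\right) + \frac{43}{150}\right) = - 65276 \left(\left(222 - 4\right) + 43 \cdot \frac{1}{150}\right) = - 65276 \left(218 + \frac{43}{150}\right) = \left(-65276\right) \frac{32743}{150} = - \frac{1068666034}{75}$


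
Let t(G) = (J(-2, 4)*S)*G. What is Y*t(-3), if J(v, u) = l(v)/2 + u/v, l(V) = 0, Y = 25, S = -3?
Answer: -450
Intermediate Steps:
J(v, u) = u/v (J(v, u) = 0/2 + u/v = 0*(1/2) + u/v = 0 + u/v = u/v)
t(G) = 6*G (t(G) = ((4/(-2))*(-3))*G = ((4*(-1/2))*(-3))*G = (-2*(-3))*G = 6*G)
Y*t(-3) = 25*(6*(-3)) = 25*(-18) = -450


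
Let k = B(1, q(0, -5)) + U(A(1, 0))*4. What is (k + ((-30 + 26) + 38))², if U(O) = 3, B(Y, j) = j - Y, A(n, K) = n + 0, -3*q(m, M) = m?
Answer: 2025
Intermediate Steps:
q(m, M) = -m/3
A(n, K) = n
k = 11 (k = (-⅓*0 - 1*1) + 3*4 = (0 - 1) + 12 = -1 + 12 = 11)
(k + ((-30 + 26) + 38))² = (11 + ((-30 + 26) + 38))² = (11 + (-4 + 38))² = (11 + 34)² = 45² = 2025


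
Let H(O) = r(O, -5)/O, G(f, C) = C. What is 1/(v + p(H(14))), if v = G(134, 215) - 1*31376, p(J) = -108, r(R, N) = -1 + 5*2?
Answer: -1/31269 ≈ -3.1981e-5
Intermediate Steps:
r(R, N) = 9 (r(R, N) = -1 + 10 = 9)
H(O) = 9/O
v = -31161 (v = 215 - 1*31376 = 215 - 31376 = -31161)
1/(v + p(H(14))) = 1/(-31161 - 108) = 1/(-31269) = -1/31269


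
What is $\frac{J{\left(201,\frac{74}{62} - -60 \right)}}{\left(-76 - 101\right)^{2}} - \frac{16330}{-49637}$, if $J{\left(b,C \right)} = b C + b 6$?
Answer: $\frac{12213949247}{16069134921} \approx 0.76009$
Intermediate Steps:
$J{\left(b,C \right)} = 6 b + C b$ ($J{\left(b,C \right)} = C b + 6 b = 6 b + C b$)
$\frac{J{\left(201,\frac{74}{62} - -60 \right)}}{\left(-76 - 101\right)^{2}} - \frac{16330}{-49637} = \frac{201 \left(6 + \left(\frac{74}{62} - -60\right)\right)}{\left(-76 - 101\right)^{2}} - \frac{16330}{-49637} = \frac{201 \left(6 + \left(74 \cdot \frac{1}{62} + 60\right)\right)}{\left(-177\right)^{2}} - - \frac{16330}{49637} = \frac{201 \left(6 + \left(\frac{37}{31} + 60\right)\right)}{31329} + \frac{16330}{49637} = 201 \left(6 + \frac{1897}{31}\right) \frac{1}{31329} + \frac{16330}{49637} = 201 \cdot \frac{2083}{31} \cdot \frac{1}{31329} + \frac{16330}{49637} = \frac{418683}{31} \cdot \frac{1}{31329} + \frac{16330}{49637} = \frac{139561}{323733} + \frac{16330}{49637} = \frac{12213949247}{16069134921}$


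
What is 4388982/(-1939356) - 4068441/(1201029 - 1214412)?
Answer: 145026254035/480637062 ≈ 301.74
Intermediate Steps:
4388982/(-1939356) - 4068441/(1201029 - 1214412) = 4388982*(-1/1939356) - 4068441/(-13383) = -731497/323226 - 4068441*(-1/13383) = -731497/323226 + 452049/1487 = 145026254035/480637062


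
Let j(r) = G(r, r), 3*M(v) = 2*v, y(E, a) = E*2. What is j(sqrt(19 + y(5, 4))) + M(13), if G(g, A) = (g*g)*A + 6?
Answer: 44/3 + 29*sqrt(29) ≈ 170.84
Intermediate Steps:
y(E, a) = 2*E
M(v) = 2*v/3 (M(v) = (2*v)/3 = 2*v/3)
G(g, A) = 6 + A*g**2 (G(g, A) = g**2*A + 6 = A*g**2 + 6 = 6 + A*g**2)
j(r) = 6 + r**3 (j(r) = 6 + r*r**2 = 6 + r**3)
j(sqrt(19 + y(5, 4))) + M(13) = (6 + (sqrt(19 + 2*5))**3) + (2/3)*13 = (6 + (sqrt(19 + 10))**3) + 26/3 = (6 + (sqrt(29))**3) + 26/3 = (6 + 29*sqrt(29)) + 26/3 = 44/3 + 29*sqrt(29)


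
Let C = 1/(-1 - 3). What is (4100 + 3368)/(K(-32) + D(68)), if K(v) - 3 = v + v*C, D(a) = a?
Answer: 7468/47 ≈ 158.89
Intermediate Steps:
C = -1/4 (C = 1/(-4) = -1/4 ≈ -0.25000)
K(v) = 3 + 3*v/4 (K(v) = 3 + (v + v*(-1/4)) = 3 + (v - v/4) = 3 + 3*v/4)
(4100 + 3368)/(K(-32) + D(68)) = (4100 + 3368)/((3 + (3/4)*(-32)) + 68) = 7468/((3 - 24) + 68) = 7468/(-21 + 68) = 7468/47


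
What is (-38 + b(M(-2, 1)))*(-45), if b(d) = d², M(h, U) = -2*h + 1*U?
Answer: 585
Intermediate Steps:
M(h, U) = U - 2*h (M(h, U) = -2*h + U = U - 2*h)
(-38 + b(M(-2, 1)))*(-45) = (-38 + (1 - 2*(-2))²)*(-45) = (-38 + (1 + 4)²)*(-45) = (-38 + 5²)*(-45) = (-38 + 25)*(-45) = -13*(-45) = 585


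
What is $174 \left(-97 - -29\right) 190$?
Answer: $-2248080$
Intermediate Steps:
$174 \left(-97 - -29\right) 190 = 174 \left(-97 + 29\right) 190 = 174 \left(-68\right) 190 = \left(-11832\right) 190 = -2248080$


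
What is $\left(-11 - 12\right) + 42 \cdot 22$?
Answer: $901$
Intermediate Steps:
$\left(-11 - 12\right) + 42 \cdot 22 = \left(-11 - 12\right) + 924 = -23 + 924 = 901$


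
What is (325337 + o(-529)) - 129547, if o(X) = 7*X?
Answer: 192087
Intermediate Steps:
(325337 + o(-529)) - 129547 = (325337 + 7*(-529)) - 129547 = (325337 - 3703) - 129547 = 321634 - 129547 = 192087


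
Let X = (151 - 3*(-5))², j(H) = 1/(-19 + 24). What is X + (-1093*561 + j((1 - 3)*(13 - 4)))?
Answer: -2928084/5 ≈ -5.8562e+5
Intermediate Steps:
j(H) = ⅕ (j(H) = 1/5 = ⅕)
X = 27556 (X = (151 + 15)² = 166² = 27556)
X + (-1093*561 + j((1 - 3)*(13 - 4))) = 27556 + (-1093*561 + ⅕) = 27556 + (-613173 + ⅕) = 27556 - 3065864/5 = -2928084/5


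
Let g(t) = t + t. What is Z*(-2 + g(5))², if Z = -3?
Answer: -192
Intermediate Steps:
g(t) = 2*t
Z*(-2 + g(5))² = -3*(-2 + 2*5)² = -3*(-2 + 10)² = -3*8² = -3*64 = -192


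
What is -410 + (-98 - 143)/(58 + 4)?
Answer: -25661/62 ≈ -413.89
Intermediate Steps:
-410 + (-98 - 143)/(58 + 4) = -410 - 241/62 = -25661/62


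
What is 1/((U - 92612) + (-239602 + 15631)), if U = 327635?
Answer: 1/11052 ≈ 9.0481e-5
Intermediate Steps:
1/((U - 92612) + (-239602 + 15631)) = 1/((327635 - 92612) + (-239602 + 15631)) = 1/(235023 - 223971) = 1/11052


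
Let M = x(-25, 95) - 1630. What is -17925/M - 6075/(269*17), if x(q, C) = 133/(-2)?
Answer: 47776525/5172063 ≈ 9.2374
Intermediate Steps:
x(q, C) = -133/2 (x(q, C) = 133*(-1/2) = -133/2)
M = -3393/2 (M = -133/2 - 1630 = -3393/2 ≈ -1696.5)
-17925/M - 6075/(269*17) = -17925/(-3393/2) - 6075/(269*17) = -17925*(-2/3393) - 6075/4573 = 11950/1131 - 6075*1/4573 = 11950/1131 - 6075/4573 = 47776525/5172063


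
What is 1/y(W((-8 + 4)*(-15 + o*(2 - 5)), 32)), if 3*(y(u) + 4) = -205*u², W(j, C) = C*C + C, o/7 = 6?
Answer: -1/76200964 ≈ -1.3123e-8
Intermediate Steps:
o = 42 (o = 7*6 = 42)
W(j, C) = C + C² (W(j, C) = C² + C = C + C²)
y(u) = -4 - 205*u²/3 (y(u) = -4 + (-205*u²)/3 = -4 - 205*u²/3)
1/y(W((-8 + 4)*(-15 + o*(2 - 5)), 32)) = 1/(-4 - 205*1024*(1 + 32)²/3) = 1/(-4 - 205*(32*33)²/3) = 1/(-4 - 205/3*1056²) = 1/(-4 - 205/3*1115136) = 1/(-4 - 76200960) = 1/(-76200964) = -1/76200964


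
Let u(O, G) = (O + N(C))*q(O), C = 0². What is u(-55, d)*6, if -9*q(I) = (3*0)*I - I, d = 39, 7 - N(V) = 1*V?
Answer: 1760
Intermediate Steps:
C = 0
N(V) = 7 - V
q(I) = I/9 (q(I) = -((3*0)*I - I)/9 = -(0*I - I)/9 = -(0 - I)/9 = -(-1)*I/9 = I/9)
u(O, G) = O*(7 + O)/9 (u(O, G) = (O + (7 - 1*0))*(O/9) = (O + (7 + 0))*(O/9) = (O + 7)*(O/9) = (7 + O)*(O/9) = O*(7 + O)/9)
u(-55, d)*6 = ((⅑)*(-55)*(7 - 55))*6 = ((⅑)*(-55)*(-48))*6 = (880/3)*6 = 1760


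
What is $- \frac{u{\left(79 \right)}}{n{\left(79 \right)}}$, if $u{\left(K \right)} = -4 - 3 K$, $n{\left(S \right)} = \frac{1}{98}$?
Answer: $23618$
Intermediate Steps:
$n{\left(S \right)} = \frac{1}{98}$
$- \frac{u{\left(79 \right)}}{n{\left(79 \right)}} = - \left(-4 - 237\right) \frac{1}{\frac{1}{98}} = - \left(-4 - 237\right) 98 = - \left(-241\right) 98 = \left(-1\right) \left(-23618\right) = 23618$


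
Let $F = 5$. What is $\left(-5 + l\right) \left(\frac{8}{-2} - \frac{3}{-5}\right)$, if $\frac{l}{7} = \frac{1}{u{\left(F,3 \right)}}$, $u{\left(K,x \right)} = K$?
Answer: $\frac{306}{25} \approx 12.24$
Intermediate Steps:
$l = \frac{7}{5} \approx 1.4$
$\left(-5 + l\right) \left(\frac{8}{-2} - \frac{3}{-5}\right) = \left(-5 + \frac{7}{5}\right) \left(\frac{8}{-2} - \frac{3}{-5}\right) = - \frac{18 \left(8 \left(- \frac{1}{2}\right) - - \frac{3}{5}\right)}{5} = - \frac{18 \left(-4 + \frac{3}{5}\right)}{5} = \left(- \frac{18}{5}\right) \left(- \frac{17}{5}\right) = \frac{306}{25}$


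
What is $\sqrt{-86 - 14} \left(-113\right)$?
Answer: $- 1130 i \approx - 1130.0 i$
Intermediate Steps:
$\sqrt{-86 - 14} \left(-113\right) = \sqrt{-100} \left(-113\right) = 10 i \left(-113\right) = - 1130 i$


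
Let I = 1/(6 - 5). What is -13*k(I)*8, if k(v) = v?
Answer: -104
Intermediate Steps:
I = 1 (I = 1/1 = 1)
-13*k(I)*8 = -13*1*8 = -13*8 = -104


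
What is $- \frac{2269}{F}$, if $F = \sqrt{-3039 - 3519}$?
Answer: $\frac{2269 i \sqrt{6558}}{6558} \approx 28.019 i$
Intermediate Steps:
$F = i \sqrt{6558}$ ($F = \sqrt{-6558} = i \sqrt{6558} \approx 80.981 i$)
$- \frac{2269}{F} = - \frac{2269}{i \sqrt{6558}} = - 2269 \left(- \frac{i \sqrt{6558}}{6558}\right) = \frac{2269 i \sqrt{6558}}{6558}$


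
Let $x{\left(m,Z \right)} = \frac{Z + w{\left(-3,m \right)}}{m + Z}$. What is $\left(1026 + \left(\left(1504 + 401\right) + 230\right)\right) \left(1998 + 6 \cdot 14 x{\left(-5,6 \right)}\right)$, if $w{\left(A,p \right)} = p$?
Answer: $6581202$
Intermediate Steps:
$x{\left(m,Z \right)} = 1$ ($x{\left(m,Z \right)} = \frac{Z + m}{m + Z} = \frac{Z + m}{Z + m} = 1$)
$\left(1026 + \left(\left(1504 + 401\right) + 230\right)\right) \left(1998 + 6 \cdot 14 x{\left(-5,6 \right)}\right) = \left(1026 + \left(\left(1504 + 401\right) + 230\right)\right) \left(1998 + 6 \cdot 14 \cdot 1\right) = \left(1026 + \left(1905 + 230\right)\right) \left(1998 + 84 \cdot 1\right) = \left(1026 + 2135\right) \left(1998 + 84\right) = 3161 \cdot 2082 = 6581202$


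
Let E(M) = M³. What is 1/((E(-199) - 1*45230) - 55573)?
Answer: -1/7981402 ≈ -1.2529e-7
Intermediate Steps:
1/((E(-199) - 1*45230) - 55573) = 1/(((-199)³ - 1*45230) - 55573) = 1/((-7880599 - 45230) - 55573) = 1/(-7925829 - 55573) = 1/(-7981402) = -1/7981402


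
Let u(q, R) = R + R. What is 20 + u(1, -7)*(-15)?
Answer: 230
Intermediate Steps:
u(q, R) = 2*R
20 + u(1, -7)*(-15) = 20 + (2*(-7))*(-15) = 20 - 14*(-15) = 20 + 210 = 230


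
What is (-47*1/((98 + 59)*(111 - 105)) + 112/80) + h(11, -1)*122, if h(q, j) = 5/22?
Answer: 1506499/51810 ≈ 29.077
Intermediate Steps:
h(q, j) = 5/22 (h(q, j) = 5*(1/22) = 5/22)
(-47*1/((98 + 59)*(111 - 105)) + 112/80) + h(11, -1)*122 = (-47*1/((98 + 59)*(111 - 105)) + 112/80) + (5/22)*122 = (-47/(157*6) + 112*(1/80)) + 305/11 = (-47/942 + 7/5) + 305/11 = 6359/4710 + 305/11 = 1506499/51810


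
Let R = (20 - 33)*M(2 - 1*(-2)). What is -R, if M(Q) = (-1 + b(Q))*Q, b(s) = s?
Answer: 156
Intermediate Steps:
M(Q) = Q*(-1 + Q) (M(Q) = (-1 + Q)*Q = Q*(-1 + Q))
R = -156 (R = (20 - 33)*((2 - 1*(-2))*(-1 + (2 - 1*(-2)))) = -13*(2 + 2)*(-1 + (2 + 2)) = -52*(-1 + 4) = -52*3 = -13*12 = -156)
-R = -1*(-156) = 156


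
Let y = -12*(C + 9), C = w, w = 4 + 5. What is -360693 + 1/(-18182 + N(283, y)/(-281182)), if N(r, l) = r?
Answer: -1844025435626233/5112451407 ≈ -3.6069e+5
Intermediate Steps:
w = 9
C = 9
y = -216 (y = -12*(9 + 9) = -12*18 = -216)
-360693 + 1/(-18182 + N(283, y)/(-281182)) = -360693 + 1/(-18182 + 283/(-281182)) = -360693 + 1/(-18182 + 283*(-1/281182)) = -360693 + 1/(-18182 - 283/281182) = -360693 + 1/(-5112451407/281182) = -360693 - 281182/5112451407 = -1844025435626233/5112451407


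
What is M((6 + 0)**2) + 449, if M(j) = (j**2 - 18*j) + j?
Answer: 1133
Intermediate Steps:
M(j) = j**2 - 17*j
M((6 + 0)**2) + 449 = (6 + 0)**2*(-17 + (6 + 0)**2) + 449 = 6**2*(-17 + 6**2) + 449 = 36*(-17 + 36) + 449 = 36*19 + 449 = 684 + 449 = 1133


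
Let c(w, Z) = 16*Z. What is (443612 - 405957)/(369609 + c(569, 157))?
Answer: 37655/372121 ≈ 0.10119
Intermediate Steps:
(443612 - 405957)/(369609 + c(569, 157)) = (443612 - 405957)/(369609 + 16*157) = 37655/(369609 + 2512) = 37655/372121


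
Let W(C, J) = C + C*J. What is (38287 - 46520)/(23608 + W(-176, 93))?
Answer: -8233/7064 ≈ -1.1655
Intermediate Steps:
(38287 - 46520)/(23608 + W(-176, 93)) = (38287 - 46520)/(23608 - 176*(1 + 93)) = -8233/(23608 - 176*94) = -8233/(23608 - 16544) = -8233/7064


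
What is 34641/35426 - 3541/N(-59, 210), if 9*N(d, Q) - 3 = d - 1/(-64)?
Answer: 72379555119/126931358 ≈ 570.23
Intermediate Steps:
N(d, Q) = 193/576 + d/9 (N(d, Q) = 1/3 + (d - 1/(-64))/9 = 1/3 + (d - 1*(-1/64))/9 = 1/3 + (d + 1/64)/9 = 1/3 + (1/64 + d)/9 = 1/3 + (1/576 + d/9) = 193/576 + d/9)
34641/35426 - 3541/N(-59, 210) = 34641/35426 - 3541/(193/576 + (1/9)*(-59)) = 34641*(1/35426) - 3541/(193/576 - 59/9) = 34641/35426 - 3541/(-3583/576) = 34641/35426 - 3541*(-576/3583) = 34641/35426 + 2039616/3583 = 72379555119/126931358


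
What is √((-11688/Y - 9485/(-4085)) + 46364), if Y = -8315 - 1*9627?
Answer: 3*√276752826283474209/7329307 ≈ 215.33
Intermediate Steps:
Y = -17942 (Y = -8315 - 9627 = -17942)
√((-11688/Y - 9485/(-4085)) + 46364) = √((-11688/(-17942) - 9485/(-4085)) + 46364) = √((-11688*(-1/17942) - 9485*(-1/4085)) + 46364) = √((5844/8971 + 1897/817) + 46364) = √(21792535/7329307 + 46364) = √(339837782283/7329307) = 3*√276752826283474209/7329307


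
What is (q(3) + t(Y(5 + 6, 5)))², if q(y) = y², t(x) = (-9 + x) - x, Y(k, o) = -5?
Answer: 0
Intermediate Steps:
t(x) = -9
(q(3) + t(Y(5 + 6, 5)))² = (3² - 9)² = (9 - 9)² = 0² = 0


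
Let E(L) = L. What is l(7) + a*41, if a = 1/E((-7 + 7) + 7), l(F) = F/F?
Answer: 48/7 ≈ 6.8571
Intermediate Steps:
l(F) = 1
a = ⅐ (a = 1/((-7 + 7) + 7) = 1/(0 + 7) = 1/7 = ⅐ ≈ 0.14286)
l(7) + a*41 = 1 + (⅐)*41 = 1 + 41/7 = 48/7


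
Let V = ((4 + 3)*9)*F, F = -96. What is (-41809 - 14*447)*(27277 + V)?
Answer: -1020414343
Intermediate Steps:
V = -6048 (V = ((4 + 3)*9)*(-96) = (7*9)*(-96) = 63*(-96) = -6048)
(-41809 - 14*447)*(27277 + V) = (-41809 - 14*447)*(27277 - 6048) = (-41809 - 6258)*21229 = -48067*21229 = -1020414343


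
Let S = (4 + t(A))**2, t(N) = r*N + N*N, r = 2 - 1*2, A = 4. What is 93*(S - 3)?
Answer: 36921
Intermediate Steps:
r = 0 (r = 2 - 2 = 0)
t(N) = N**2 (t(N) = 0*N + N*N = 0 + N**2 = N**2)
S = 400 (S = (4 + 4**2)**2 = (4 + 16)**2 = 20**2 = 400)
93*(S - 3) = 93*(400 - 3) = 93*397 = 36921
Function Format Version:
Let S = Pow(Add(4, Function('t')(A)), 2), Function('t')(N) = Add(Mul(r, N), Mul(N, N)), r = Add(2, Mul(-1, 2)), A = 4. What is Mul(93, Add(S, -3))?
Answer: 36921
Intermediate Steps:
r = 0 (r = Add(2, -2) = 0)
Function('t')(N) = Pow(N, 2) (Function('t')(N) = Add(Mul(0, N), Mul(N, N)) = Add(0, Pow(N, 2)) = Pow(N, 2))
S = 400 (S = Pow(Add(4, Pow(4, 2)), 2) = Pow(Add(4, 16), 2) = Pow(20, 2) = 400)
Mul(93, Add(S, -3)) = Mul(93, Add(400, -3)) = Mul(93, 397) = 36921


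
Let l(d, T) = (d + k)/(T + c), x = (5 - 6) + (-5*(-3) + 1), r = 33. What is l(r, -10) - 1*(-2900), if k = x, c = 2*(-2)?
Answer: 20276/7 ≈ 2896.6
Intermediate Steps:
c = -4
x = 15 (x = -1 + (15 + 1) = -1 + 16 = 15)
k = 15
l(d, T) = (15 + d)/(-4 + T) (l(d, T) = (d + 15)/(T - 4) = (15 + d)/(-4 + T))
l(r, -10) - 1*(-2900) = (15 + 33)/(-4 - 10) - 1*(-2900) = 48/(-14) + 2900 = -1/14*48 + 2900 = -24/7 + 2900 = 20276/7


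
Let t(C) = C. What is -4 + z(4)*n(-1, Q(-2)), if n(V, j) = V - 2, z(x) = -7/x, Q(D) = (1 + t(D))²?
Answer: 5/4 ≈ 1.2500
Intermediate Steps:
Q(D) = (1 + D)²
n(V, j) = -2 + V
-4 + z(4)*n(-1, Q(-2)) = -4 + (-7/4)*(-2 - 1) = -4 - 7*¼*(-3) = -4 - 7/4*(-3) = -4 + 21/4 = 5/4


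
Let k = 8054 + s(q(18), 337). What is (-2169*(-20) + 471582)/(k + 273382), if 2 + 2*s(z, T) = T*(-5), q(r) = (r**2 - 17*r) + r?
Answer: 1029924/561185 ≈ 1.8353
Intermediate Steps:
q(r) = r**2 - 16*r
s(z, T) = -1 - 5*T/2 (s(z, T) = -1 + (T*(-5))/2 = -1 + (-5*T)/2 = -1 - 5*T/2)
k = 14421/2 (k = 8054 + (-1 - 5/2*337) = 8054 + (-1 - 1685/2) = 8054 - 1687/2 = 14421/2 ≈ 7210.5)
(-2169*(-20) + 471582)/(k + 273382) = (-2169*(-20) + 471582)/(14421/2 + 273382) = (43380 + 471582)/(561185/2) = 514962*(2/561185) = 1029924/561185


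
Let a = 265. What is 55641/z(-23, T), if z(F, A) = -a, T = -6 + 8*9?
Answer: -55641/265 ≈ -209.97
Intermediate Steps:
T = 66 (T = -6 + 72 = 66)
z(F, A) = -265 (z(F, A) = -1*265 = -265)
55641/z(-23, T) = 55641/(-265) = 55641*(-1/265) = -55641/265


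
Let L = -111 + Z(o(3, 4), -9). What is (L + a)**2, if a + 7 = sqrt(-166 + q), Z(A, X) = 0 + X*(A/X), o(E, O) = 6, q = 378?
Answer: 12756 - 448*sqrt(53) ≈ 9494.5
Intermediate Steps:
Z(A, X) = A (Z(A, X) = 0 + A = A)
L = -105 (L = -111 + 6 = -105)
a = -7 + 2*sqrt(53) (a = -7 + sqrt(-166 + 378) = -7 + sqrt(212) = -7 + 2*sqrt(53) ≈ 7.5602)
(L + a)**2 = (-105 + (-7 + 2*sqrt(53)))**2 = (-112 + 2*sqrt(53))**2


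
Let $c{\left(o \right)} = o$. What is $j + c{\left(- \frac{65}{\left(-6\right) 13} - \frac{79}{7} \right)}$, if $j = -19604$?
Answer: $- \frac{823807}{42} \approx -19614.0$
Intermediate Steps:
$j + c{\left(- \frac{65}{\left(-6\right) 13} - \frac{79}{7} \right)} = -19604 - \left(- \frac{5}{6} + \frac{79}{7}\right) = -19604 - \left(\frac{79}{7} + \frac{65}{-78}\right) = -19604 - \frac{439}{42} = - \frac{823807}{42}$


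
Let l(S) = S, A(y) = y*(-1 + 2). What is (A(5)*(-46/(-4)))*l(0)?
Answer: 0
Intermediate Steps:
A(y) = y (A(y) = y*1 = y)
(A(5)*(-46/(-4)))*l(0) = (5*(-46/(-4)))*0 = (5*(-46*(-¼)))*0 = (5*(23/2))*0 = (115/2)*0 = 0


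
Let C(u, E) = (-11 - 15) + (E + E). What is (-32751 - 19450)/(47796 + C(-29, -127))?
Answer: -52201/47516 ≈ -1.0986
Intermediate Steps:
C(u, E) = -26 + 2*E
(-32751 - 19450)/(47796 + C(-29, -127)) = (-32751 - 19450)/(47796 + (-26 + 2*(-127))) = -52201/(47796 + (-26 - 254)) = -52201/(47796 - 280) = -52201/47516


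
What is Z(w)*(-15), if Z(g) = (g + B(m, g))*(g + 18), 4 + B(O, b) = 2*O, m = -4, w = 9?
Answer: 1215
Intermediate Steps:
B(O, b) = -4 + 2*O
Z(g) = (-12 + g)*(18 + g) (Z(g) = (g + (-4 + 2*(-4)))*(g + 18) = (g + (-4 - 8))*(18 + g) = (g - 12)*(18 + g) = (-12 + g)*(18 + g))
Z(w)*(-15) = (-216 + 9² + 6*9)*(-15) = (-216 + 81 + 54)*(-15) = -81*(-15) = 1215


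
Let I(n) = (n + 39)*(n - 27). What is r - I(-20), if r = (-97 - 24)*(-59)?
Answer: 8032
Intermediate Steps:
I(n) = (-27 + n)*(39 + n) (I(n) = (39 + n)*(-27 + n) = (-27 + n)*(39 + n))
r = 7139 (r = -121*(-59) = 7139)
r - I(-20) = 7139 - (-1053 + (-20)² + 12*(-20)) = 7139 - (-1053 + 400 - 240) = 7139 - 1*(-893) = 7139 + 893 = 8032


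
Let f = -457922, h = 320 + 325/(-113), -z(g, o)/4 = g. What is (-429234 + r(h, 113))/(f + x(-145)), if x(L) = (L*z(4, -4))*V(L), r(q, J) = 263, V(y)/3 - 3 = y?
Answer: 428971/1446242 ≈ 0.29661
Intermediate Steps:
V(y) = 9 + 3*y
z(g, o) = -4*g
h = 35835/113 (h = 320 + 325*(-1/113) = 320 - 325/113 = 35835/113 ≈ 317.12)
x(L) = -16*L*(9 + 3*L) (x(L) = (L*(-4*4))*(9 + 3*L) = (L*(-16))*(9 + 3*L) = (-16*L)*(9 + 3*L) = -16*L*(9 + 3*L))
(-429234 + r(h, 113))/(f + x(-145)) = (-429234 + 263)/(-457922 - 48*(-145)*(3 - 145)) = -428971/(-457922 - 48*(-145)*(-142)) = -428971/(-457922 - 988320) = -428971/(-1446242) = -428971*(-1/1446242) = 428971/1446242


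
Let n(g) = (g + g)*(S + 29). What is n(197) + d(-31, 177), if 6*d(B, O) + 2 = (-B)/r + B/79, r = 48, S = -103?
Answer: -663363935/22752 ≈ -29156.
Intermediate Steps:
n(g) = -148*g (n(g) = (g + g)*(-103 + 29) = (2*g)*(-74) = -148*g)
d(B, O) = -⅓ - 31*B/22752 (d(B, O) = -⅓ + (-B/48 + B/79)/6 = -⅓ + (-31*B/3792)/6 = -⅓ - 31*B/22752)
n(197) + d(-31, 177) = -148*197 + (-⅓ - 31/22752*(-31)) = -29156 + (-⅓ + 961/22752) = -29156 - 6623/22752 = -663363935/22752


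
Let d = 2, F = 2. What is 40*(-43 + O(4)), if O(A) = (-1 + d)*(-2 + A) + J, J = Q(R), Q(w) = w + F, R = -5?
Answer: -1760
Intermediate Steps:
Q(w) = 2 + w (Q(w) = w + 2 = 2 + w)
J = -3 (J = 2 - 5 = -3)
O(A) = -5 + A (O(A) = (-1 + 2)*(-2 + A) - 3 = 1*(-2 + A) - 3 = (-2 + A) - 3 = -5 + A)
40*(-43 + O(4)) = 40*(-43 + (-5 + 4)) = 40*(-43 - 1) = 40*(-44) = -1760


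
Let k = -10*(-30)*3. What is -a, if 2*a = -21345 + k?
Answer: 20445/2 ≈ 10223.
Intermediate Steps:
k = 900 (k = 300*3 = 900)
a = -20445/2 (a = (-21345 + 900)/2 = (1/2)*(-20445) = -20445/2 ≈ -10223.)
-a = -1*(-20445/2) = 20445/2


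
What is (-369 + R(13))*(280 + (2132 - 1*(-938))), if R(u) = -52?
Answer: -1410350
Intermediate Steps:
(-369 + R(13))*(280 + (2132 - 1*(-938))) = (-369 - 52)*(280 + (2132 - 1*(-938))) = -421*(280 + (2132 + 938)) = -421*(280 + 3070) = -421*3350 = -1410350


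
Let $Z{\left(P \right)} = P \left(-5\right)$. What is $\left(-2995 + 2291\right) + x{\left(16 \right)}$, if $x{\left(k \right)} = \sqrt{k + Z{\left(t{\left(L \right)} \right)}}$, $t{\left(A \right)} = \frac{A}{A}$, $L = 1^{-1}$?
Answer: $-704 + \sqrt{11} \approx -700.68$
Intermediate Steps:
$L = 1$
$t{\left(A \right)} = 1$
$Z{\left(P \right)} = - 5 P$
$x{\left(k \right)} = \sqrt{-5 + k}$ ($x{\left(k \right)} = \sqrt{k - 5} = \sqrt{-5 + k}$)
$\left(-2995 + 2291\right) + x{\left(16 \right)} = \left(-2995 + 2291\right) + \sqrt{-5 + 16} = -704 + \sqrt{11}$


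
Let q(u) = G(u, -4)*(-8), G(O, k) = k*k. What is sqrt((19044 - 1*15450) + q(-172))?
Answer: sqrt(3466) ≈ 58.873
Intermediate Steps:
G(O, k) = k**2
q(u) = -128 (q(u) = (-4)**2*(-8) = 16*(-8) = -128)
sqrt((19044 - 1*15450) + q(-172)) = sqrt((19044 - 1*15450) - 128) = sqrt((19044 - 15450) - 128) = sqrt(3594 - 128) = sqrt(3466)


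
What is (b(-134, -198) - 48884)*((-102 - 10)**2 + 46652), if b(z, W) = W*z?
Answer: -1323148992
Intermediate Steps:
(b(-134, -198) - 48884)*((-102 - 10)**2 + 46652) = (-198*(-134) - 48884)*((-102 - 10)**2 + 46652) = (26532 - 48884)*((-112)**2 + 46652) = -22352*(12544 + 46652) = -22352*59196 = -1323148992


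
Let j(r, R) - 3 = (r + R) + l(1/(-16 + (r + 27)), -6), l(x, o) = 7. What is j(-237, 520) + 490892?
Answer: 491185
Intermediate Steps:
j(r, R) = 10 + R + r (j(r, R) = 3 + ((r + R) + 7) = 3 + ((R + r) + 7) = 3 + (7 + R + r) = 10 + R + r)
j(-237, 520) + 490892 = (10 + 520 - 237) + 490892 = 293 + 490892 = 491185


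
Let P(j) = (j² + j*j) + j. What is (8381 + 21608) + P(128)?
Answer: 62885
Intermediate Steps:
P(j) = j + 2*j² (P(j) = (j² + j²) + j = 2*j² + j = j + 2*j²)
(8381 + 21608) + P(128) = (8381 + 21608) + 128*(1 + 2*128) = 29989 + 128*(1 + 256) = 29989 + 128*257 = 29989 + 32896 = 62885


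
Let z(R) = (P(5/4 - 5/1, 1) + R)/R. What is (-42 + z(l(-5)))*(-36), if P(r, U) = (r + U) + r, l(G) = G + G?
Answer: 7263/5 ≈ 1452.6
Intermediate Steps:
l(G) = 2*G
P(r, U) = U + 2*r (P(r, U) = (U + r) + r = U + 2*r)
z(R) = (-13/2 + R)/R (z(R) = ((1 + 2*(5/4 - 5/1)) + R)/R = ((1 + 2*(5*(¼) - 5*1)) + R)/R = ((1 + 2*(5/4 - 5)) + R)/R = ((1 + 2*(-15/4)) + R)/R = ((1 - 15/2) + R)/R = (-13/2 + R)/R)
(-42 + z(l(-5)))*(-36) = (-42 + (-13/2 + 2*(-5))/((2*(-5))))*(-36) = (-42 + (-13/2 - 10)/(-10))*(-36) = (-42 - ⅒*(-33/2))*(-36) = (-42 + 33/20)*(-36) = -807/20*(-36) = 7263/5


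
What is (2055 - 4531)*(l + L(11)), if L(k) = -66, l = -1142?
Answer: 2991008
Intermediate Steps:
(2055 - 4531)*(l + L(11)) = (2055 - 4531)*(-1142 - 66) = -2476*(-1208) = 2991008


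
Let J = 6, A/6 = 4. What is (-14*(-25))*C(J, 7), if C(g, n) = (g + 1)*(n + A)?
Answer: 75950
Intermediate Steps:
A = 24 (A = 6*4 = 24)
C(g, n) = (1 + g)*(24 + n) (C(g, n) = (g + 1)*(n + 24) = (1 + g)*(24 + n))
(-14*(-25))*C(J, 7) = (-14*(-25))*(24 + 7 + 24*6 + 6*7) = 350*(24 + 7 + 144 + 42) = 350*217 = 75950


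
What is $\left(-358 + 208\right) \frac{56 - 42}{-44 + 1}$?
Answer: $\frac{2100}{43} \approx 48.837$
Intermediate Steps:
$\left(-358 + 208\right) \frac{56 - 42}{-44 + 1} = - 150 \frac{14}{-43} = - 150 \cdot 14 \left(- \frac{1}{43}\right) = \left(-150\right) \left(- \frac{14}{43}\right) = \frac{2100}{43}$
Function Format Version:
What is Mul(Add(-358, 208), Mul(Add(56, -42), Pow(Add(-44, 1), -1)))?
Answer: Rational(2100, 43) ≈ 48.837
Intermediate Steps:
Mul(Add(-358, 208), Mul(Add(56, -42), Pow(Add(-44, 1), -1))) = Mul(-150, Mul(14, Pow(-43, -1))) = Mul(-150, Mul(14, Rational(-1, 43))) = Mul(-150, Rational(-14, 43)) = Rational(2100, 43)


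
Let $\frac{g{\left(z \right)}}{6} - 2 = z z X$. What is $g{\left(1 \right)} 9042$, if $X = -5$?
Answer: $-162756$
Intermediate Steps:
$g{\left(z \right)} = 12 - 30 z^{2}$ ($g{\left(z \right)} = 12 + 6 z z \left(-5\right) = 12 + 6 z^{2} \left(-5\right) = 12 + 6 \left(- 5 z^{2}\right) = 12 - 30 z^{2}$)
$g{\left(1 \right)} 9042 = \left(12 - 30 \cdot 1^{2}\right) 9042 = \left(12 - 30\right) 9042 = \left(-18\right) 9042 = -162756$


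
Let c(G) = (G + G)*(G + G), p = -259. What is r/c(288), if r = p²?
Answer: 67081/331776 ≈ 0.20219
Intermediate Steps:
c(G) = 4*G² (c(G) = (2*G)*(2*G) = 4*G²)
r = 67081 (r = (-259)² = 67081)
r/c(288) = 67081/((4*288²)) = 67081/((4*82944)) = 67081/331776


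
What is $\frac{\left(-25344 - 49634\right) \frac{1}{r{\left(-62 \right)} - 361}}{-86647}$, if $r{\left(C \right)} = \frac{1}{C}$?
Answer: $- \frac{4648636}{1939419801} \approx -0.0023969$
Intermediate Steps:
$\frac{\left(-25344 - 49634\right) \frac{1}{r{\left(-62 \right)} - 361}}{-86647} = \frac{\left(-25344 - 49634\right) \frac{1}{\frac{1}{-62} - 361}}{-86647} = - \frac{74978}{- \frac{1}{62} - 361} \left(- \frac{1}{86647}\right) = - \frac{74978}{- \frac{22383}{62}} \left(- \frac{1}{86647}\right) = \left(-74978\right) \left(- \frac{62}{22383}\right) \left(- \frac{1}{86647}\right) = \frac{4648636}{22383} \left(- \frac{1}{86647}\right) = - \frac{4648636}{1939419801}$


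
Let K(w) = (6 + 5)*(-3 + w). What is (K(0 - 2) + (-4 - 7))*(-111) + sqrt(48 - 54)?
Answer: 7326 + I*sqrt(6) ≈ 7326.0 + 2.4495*I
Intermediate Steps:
K(w) = -33 + 11*w (K(w) = 11*(-3 + w) = -33 + 11*w)
(K(0 - 2) + (-4 - 7))*(-111) + sqrt(48 - 54) = ((-33 + 11*(0 - 2)) + (-4 - 7))*(-111) + sqrt(48 - 54) = ((-33 + 11*(-2)) - 11)*(-111) + sqrt(-6) = ((-33 - 22) - 11)*(-111) + I*sqrt(6) = (-55 - 11)*(-111) + I*sqrt(6) = -66*(-111) + I*sqrt(6) = 7326 + I*sqrt(6)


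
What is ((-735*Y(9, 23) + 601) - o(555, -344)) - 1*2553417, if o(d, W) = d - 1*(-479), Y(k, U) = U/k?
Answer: -7667185/3 ≈ -2.5557e+6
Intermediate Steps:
o(d, W) = 479 + d (o(d, W) = d + 479 = 479 + d)
((-735*Y(9, 23) + 601) - o(555, -344)) - 1*2553417 = ((-16905/9 + 601) - (479 + 555)) - 1*2553417 = ((-16905/9 + 601) - 1*1034) - 2553417 = ((-735*23/9 + 601) - 1034) - 2553417 = ((-5635/3 + 601) - 1034) - 2553417 = (-3832/3 - 1034) - 2553417 = -6934/3 - 2553417 = -7667185/3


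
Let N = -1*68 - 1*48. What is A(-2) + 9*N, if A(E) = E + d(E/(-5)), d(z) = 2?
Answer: -1044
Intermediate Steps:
A(E) = 2 + E (A(E) = E + 2 = 2 + E)
N = -116 (N = -68 - 48 = -116)
A(-2) + 9*N = (2 - 2) + 9*(-116) = 0 - 1044 = -1044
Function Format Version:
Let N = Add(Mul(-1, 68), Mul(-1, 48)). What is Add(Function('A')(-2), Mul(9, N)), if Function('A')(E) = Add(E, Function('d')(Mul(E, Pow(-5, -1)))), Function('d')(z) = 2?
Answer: -1044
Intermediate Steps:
Function('A')(E) = Add(2, E) (Function('A')(E) = Add(E, 2) = Add(2, E))
N = -116 (N = Add(-68, -48) = -116)
Add(Function('A')(-2), Mul(9, N)) = Add(Add(2, -2), Mul(9, -116)) = Add(0, -1044) = -1044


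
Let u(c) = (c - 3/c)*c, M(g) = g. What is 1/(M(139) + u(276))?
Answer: 1/76312 ≈ 1.3104e-5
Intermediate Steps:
u(c) = c*(c - 3/c)
1/(M(139) + u(276)) = 1/(139 + (-3 + 276**2)) = 1/(139 + (-3 + 76176)) = 1/(139 + 76173) = 1/76312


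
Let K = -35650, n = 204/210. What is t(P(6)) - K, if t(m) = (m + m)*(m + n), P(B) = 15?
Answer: 252904/7 ≈ 36129.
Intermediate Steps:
n = 34/35 (n = 204*(1/210) = 34/35 ≈ 0.97143)
t(m) = 2*m*(34/35 + m) (t(m) = (m + m)*(m + 34/35) = (2*m)*(34/35 + m) = 2*m*(34/35 + m))
t(P(6)) - K = (2/35)*15*(34 + 35*15) - 1*(-35650) = (2/35)*15*(34 + 525) + 35650 = (2/35)*15*559 + 35650 = 3354/7 + 35650 = 252904/7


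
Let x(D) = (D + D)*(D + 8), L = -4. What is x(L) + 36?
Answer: 4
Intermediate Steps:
x(D) = 2*D*(8 + D) (x(D) = (2*D)*(8 + D) = 2*D*(8 + D))
x(L) + 36 = 2*(-4)*(8 - 4) + 36 = 2*(-4)*4 + 36 = -32 + 36 = 4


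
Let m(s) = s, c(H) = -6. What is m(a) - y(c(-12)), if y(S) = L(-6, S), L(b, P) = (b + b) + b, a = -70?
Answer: -52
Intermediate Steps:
L(b, P) = 3*b (L(b, P) = 2*b + b = 3*b)
y(S) = -18 (y(S) = 3*(-6) = -18)
m(a) - y(c(-12)) = -70 - 1*(-18) = -70 + 18 = -52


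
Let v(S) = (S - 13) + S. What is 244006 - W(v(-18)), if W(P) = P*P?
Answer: 241605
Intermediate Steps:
v(S) = -13 + 2*S (v(S) = (-13 + S) + S = -13 + 2*S)
W(P) = P²
244006 - W(v(-18)) = 244006 - (-13 + 2*(-18))² = 244006 - (-13 - 36)² = 244006 - 1*(-49)² = 244006 - 1*2401 = 244006 - 2401 = 241605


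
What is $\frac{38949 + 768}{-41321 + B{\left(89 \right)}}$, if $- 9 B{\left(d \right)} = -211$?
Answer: $- \frac{357453}{371678} \approx -0.96173$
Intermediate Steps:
$B{\left(d \right)} = \frac{211}{9}$ ($B{\left(d \right)} = \left(- \frac{1}{9}\right) \left(-211\right) = \frac{211}{9}$)
$\frac{38949 + 768}{-41321 + B{\left(89 \right)}} = \frac{38949 + 768}{-41321 + \frac{211}{9}} = \frac{39717}{- \frac{371678}{9}} = 39717 \left(- \frac{9}{371678}\right) = - \frac{357453}{371678}$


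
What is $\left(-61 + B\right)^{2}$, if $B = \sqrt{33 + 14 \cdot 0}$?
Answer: $\left(61 - \sqrt{33}\right)^{2} \approx 3053.2$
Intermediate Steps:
$B = \sqrt{33}$ ($B = \sqrt{33 + 0} = \sqrt{33} \approx 5.7446$)
$\left(-61 + B\right)^{2} = \left(-61 + \sqrt{33}\right)^{2}$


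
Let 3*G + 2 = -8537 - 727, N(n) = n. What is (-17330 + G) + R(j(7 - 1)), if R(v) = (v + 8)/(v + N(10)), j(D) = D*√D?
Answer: -1776322/87 - 3*√6/29 ≈ -20418.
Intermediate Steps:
j(D) = D^(3/2)
G = -9266/3 (G = -⅔ + (-8537 - 727)/3 = -⅔ + (⅓)*(-9264) = -⅔ - 3088 = -9266/3 ≈ -3088.7)
R(v) = (8 + v)/(10 + v) (R(v) = (v + 8)/(v + 10) = (8 + v)/(10 + v))
(-17330 + G) + R(j(7 - 1)) = (-17330 - 9266/3) + (8 + (7 - 1)^(3/2))/(10 + (7 - 1)^(3/2)) = -61256/3 + (8 + 6^(3/2))/(10 + 6^(3/2)) = -61256/3 + (8 + 6*√6)/(10 + 6*√6)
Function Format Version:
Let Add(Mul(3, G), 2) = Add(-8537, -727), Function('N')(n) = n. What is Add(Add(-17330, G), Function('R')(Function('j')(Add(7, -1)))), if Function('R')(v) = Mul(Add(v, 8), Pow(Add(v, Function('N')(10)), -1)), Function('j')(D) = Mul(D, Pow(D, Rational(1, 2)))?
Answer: Add(Rational(-1776322, 87), Mul(Rational(-3, 29), Pow(6, Rational(1, 2)))) ≈ -20418.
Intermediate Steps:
Function('j')(D) = Pow(D, Rational(3, 2))
G = Rational(-9266, 3) (G = Add(Rational(-2, 3), Mul(Rational(1, 3), Add(-8537, -727))) = Add(Rational(-2, 3), Mul(Rational(1, 3), -9264)) = Add(Rational(-2, 3), -3088) = Rational(-9266, 3) ≈ -3088.7)
Function('R')(v) = Mul(Pow(Add(10, v), -1), Add(8, v)) (Function('R')(v) = Mul(Add(v, 8), Pow(Add(v, 10), -1)) = Mul(Add(8, v), Pow(Add(10, v), -1)) = Mul(Pow(Add(10, v), -1), Add(8, v)))
Add(Add(-17330, G), Function('R')(Function('j')(Add(7, -1)))) = Add(Add(-17330, Rational(-9266, 3)), Mul(Pow(Add(10, Pow(Add(7, -1), Rational(3, 2))), -1), Add(8, Pow(Add(7, -1), Rational(3, 2))))) = Add(Rational(-61256, 3), Mul(Pow(Add(10, Pow(6, Rational(3, 2))), -1), Add(8, Pow(6, Rational(3, 2))))) = Add(Rational(-61256, 3), Mul(Pow(Add(10, Mul(6, Pow(6, Rational(1, 2)))), -1), Add(8, Mul(6, Pow(6, Rational(1, 2))))))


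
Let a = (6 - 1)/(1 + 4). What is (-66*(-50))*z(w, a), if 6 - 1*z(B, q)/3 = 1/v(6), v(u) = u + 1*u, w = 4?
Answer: 58575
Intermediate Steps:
v(u) = 2*u (v(u) = u + u = 2*u)
a = 1 (a = 5/5 = 5*(⅕) = 1)
z(B, q) = 71/4 (z(B, q) = 18 - 3/(2*6) = 18 - 3/12 = 18 - 3*1/12 = 18 - ¼ = 71/4)
(-66*(-50))*z(w, a) = -66*(-50)*(71/4) = 3300*(71/4) = 58575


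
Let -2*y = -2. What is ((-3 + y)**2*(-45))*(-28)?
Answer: 5040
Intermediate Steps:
y = 1 (y = -1/2*(-2) = 1)
((-3 + y)**2*(-45))*(-28) = ((-3 + 1)**2*(-45))*(-28) = ((-2)**2*(-45))*(-28) = (4*(-45))*(-28) = -180*(-28) = 5040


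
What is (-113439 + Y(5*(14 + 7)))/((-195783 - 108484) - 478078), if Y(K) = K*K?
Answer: 102414/782345 ≈ 0.13091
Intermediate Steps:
Y(K) = K²
(-113439 + Y(5*(14 + 7)))/((-195783 - 108484) - 478078) = (-113439 + (5*(14 + 7))²)/((-195783 - 108484) - 478078) = (-113439 + (5*21)²)/(-304267 - 478078) = (-113439 + 105²)/(-782345) = (-113439 + 11025)*(-1/782345) = -102414*(-1/782345) = 102414/782345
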